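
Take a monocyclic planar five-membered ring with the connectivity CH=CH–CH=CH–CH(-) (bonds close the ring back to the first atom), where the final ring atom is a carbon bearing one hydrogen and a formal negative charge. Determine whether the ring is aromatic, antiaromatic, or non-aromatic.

All ring atoms are sp² and supply a p orbital to the ring (every atom in a ring double bond is sp² and brings one electron to the p orbital; the carbanion's lone pair occupies the p orbital); the conjugation is uninterrupted.
Tallying contributions gives 2 × 2 = 4 from the double-bond units + 2 from the CH(-) atom = 6.
With 6 π electrons (n = 1), the Hückel 4n+2 condition holds.
(This ring is the cyclopentadienyl anion.)

Aromatic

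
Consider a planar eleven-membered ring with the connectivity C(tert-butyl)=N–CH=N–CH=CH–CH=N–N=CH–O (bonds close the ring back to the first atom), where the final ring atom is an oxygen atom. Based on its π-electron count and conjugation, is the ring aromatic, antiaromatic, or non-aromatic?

The p orbitals form a continuous loop: the double-bond atoms are sp², each contributing one p electron; the doubly-bonded nitrogens are pyridine-type — their lone pairs lie in the ring plane, leaving one electron in the p orbital; the oxygen donates one lone pair from its p orbital. The ring is fully conjugated.
Counting π electrons: 5 × 2 = 10 from the double-bond units + 2 from the O atom = 12.
12 is a 4n count (n = 3), so the planar conjugated ring is antiaromatic.

Antiaromatic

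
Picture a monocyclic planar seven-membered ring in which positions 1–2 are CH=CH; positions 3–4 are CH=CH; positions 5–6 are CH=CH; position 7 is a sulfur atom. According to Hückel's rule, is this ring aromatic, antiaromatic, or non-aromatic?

Check conjugation: each doubly-bonded ring atom is sp² with one p-orbital electron; the sulfur donates one lone pair from its p orbital — every position has a p orbital, so the cyclic π system is continuous.
Counting π electrons: 3 × 2 = 6 from the double-bond units + 2 from the S atom = 8.
With 8 = 4·2 π electrons, Hückel's rule classifies the planar ring as antiaromatic.

Antiaromatic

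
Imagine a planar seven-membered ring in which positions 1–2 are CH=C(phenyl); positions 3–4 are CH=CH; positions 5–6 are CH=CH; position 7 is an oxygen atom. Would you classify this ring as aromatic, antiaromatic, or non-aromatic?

Antiaromatic

The p orbitals form a continuous loop: the double-bond atoms are sp², each contributing one p electron; the oxygen donates one lone pair from its p orbital. The ring is fully conjugated.
π-electron count: 3 × 2 = 6 from the double-bond units + 2 from the O atom = 8.
8 is a 4n count (n = 2), so the planar conjugated ring is antiaromatic.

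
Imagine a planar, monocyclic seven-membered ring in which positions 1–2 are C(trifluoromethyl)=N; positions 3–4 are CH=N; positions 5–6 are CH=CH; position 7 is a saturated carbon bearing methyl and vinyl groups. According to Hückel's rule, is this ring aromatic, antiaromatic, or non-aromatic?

Non-aromatic

Because that saturated carbon is sp³ and has no p orbital in the ring π system at the C(methyl)(vinyl) position, the π system cannot extend all the way around the ring.
Broken conjugation rules out both aromaticity and antiaromaticity.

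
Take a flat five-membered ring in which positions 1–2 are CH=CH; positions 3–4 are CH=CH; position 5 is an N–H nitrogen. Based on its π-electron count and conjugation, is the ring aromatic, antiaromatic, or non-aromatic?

Aromatic

The p orbitals form a continuous loop: each doubly-bonded ring atom is sp² with one p-orbital electron; the pyrrole-type nitrogen donates its lone pair from the p orbital. The ring is fully conjugated.
Counting π electrons: 2 × 2 = 4 from the double-bond units + 2 from the NH atom = 6.
With 6 π electrons (n = 1), the Hückel 4n+2 condition holds.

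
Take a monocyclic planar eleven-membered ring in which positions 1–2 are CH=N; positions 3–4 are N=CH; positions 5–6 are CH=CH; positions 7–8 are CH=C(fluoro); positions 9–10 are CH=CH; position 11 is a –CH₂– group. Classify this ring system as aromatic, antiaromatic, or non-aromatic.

Non-aromatic

The CH2 position has four σ bonds — the tetrahedral CH₂ carbon is sp³ and has no p orbital in the ring π system — so the cyclic conjugation is interrupted.
A ring that is not fully conjugated cannot be aromatic or antiaromatic regardless of its π-electron count.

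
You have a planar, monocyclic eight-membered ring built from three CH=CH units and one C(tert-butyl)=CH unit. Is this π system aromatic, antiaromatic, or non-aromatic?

Antiaromatic

The p orbitals form a continuous loop: each doubly-bonded ring atom is sp² with one p-orbital electron. The ring is fully conjugated.
Tallying contributions gives 4 × 2 = 8 from the 4 double-bond units.
8 = 4(2); a planar, fully conjugated 4n system is antiaromatic.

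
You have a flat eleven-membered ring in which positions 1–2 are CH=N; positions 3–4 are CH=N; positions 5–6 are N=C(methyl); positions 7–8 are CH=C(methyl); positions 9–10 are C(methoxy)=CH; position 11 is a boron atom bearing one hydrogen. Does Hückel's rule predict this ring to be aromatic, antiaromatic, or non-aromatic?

Aromatic

All ring atoms are sp² and supply a p orbital to the ring (each doubly-bonded ring atom is sp² with one p-orbital electron; each =N– nitrogen is pyridine-type (lone pair in the sp² plane, one electron in the p orbital); the boron has an empty p orbital); the conjugation is uninterrupted.
Counting π electrons: 5 × 2 = 10 from the double-bond units + 0 from the BH atom = 10.
10 = 4(2) + 2, which satisfies Hückel's 4n+2 rule.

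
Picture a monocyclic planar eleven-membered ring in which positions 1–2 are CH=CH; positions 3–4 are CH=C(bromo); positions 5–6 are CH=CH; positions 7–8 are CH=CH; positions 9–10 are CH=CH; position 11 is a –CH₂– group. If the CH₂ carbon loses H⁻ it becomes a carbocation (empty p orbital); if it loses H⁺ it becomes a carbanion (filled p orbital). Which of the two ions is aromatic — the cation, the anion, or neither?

Both ions have a continuous loop of p orbitals — each ring atom is sp².
Cation: 5 × 2 + 0 = 10 π electrons → 4(2)+2, aromatic.
Anion: 5 × 2 + 2 = 12 π electrons → 4(3), antiaromatic.

The cation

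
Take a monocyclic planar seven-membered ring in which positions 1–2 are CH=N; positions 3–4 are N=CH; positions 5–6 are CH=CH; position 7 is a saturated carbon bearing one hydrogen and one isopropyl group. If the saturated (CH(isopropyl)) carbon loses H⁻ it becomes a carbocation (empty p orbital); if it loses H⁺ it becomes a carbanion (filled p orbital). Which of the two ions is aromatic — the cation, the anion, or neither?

The cation

Once that carbon is sp², every ring atom has a p orbital and both ions are fully conjugated.
Cation: 3 × 2 + 0 = 6 π electrons → 4(1)+2, aromatic.
Anion: 3 × 2 + 2 = 8 π electrons → 4(2), antiaromatic.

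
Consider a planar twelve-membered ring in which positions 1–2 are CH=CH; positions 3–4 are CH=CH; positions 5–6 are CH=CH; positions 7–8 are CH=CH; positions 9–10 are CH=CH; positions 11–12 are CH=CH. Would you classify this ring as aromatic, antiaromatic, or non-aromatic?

All ring atoms are sp² and supply a p orbital to the ring (every atom in a ring double bond is sp² and brings one electron to the p orbital); the conjugation is uninterrupted.
π-electron count: 6 × 2 = 12 from the 6 double-bond units.
12 is a 4n count (n = 3), so the planar conjugated ring is antiaromatic.

Antiaromatic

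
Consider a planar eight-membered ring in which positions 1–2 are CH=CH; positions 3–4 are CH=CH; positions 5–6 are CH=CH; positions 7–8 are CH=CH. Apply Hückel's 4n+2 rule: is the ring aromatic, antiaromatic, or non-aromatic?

Antiaromatic

The p orbitals form a continuous loop: the double-bond atoms are sp², each contributing one p electron. The ring is fully conjugated.
π-electron count: 4 × 2 = 8 from the 4 double-bond units.
8 = 4(2); a planar, fully conjugated 4n system is antiaromatic.
This is cyclooctatetraene.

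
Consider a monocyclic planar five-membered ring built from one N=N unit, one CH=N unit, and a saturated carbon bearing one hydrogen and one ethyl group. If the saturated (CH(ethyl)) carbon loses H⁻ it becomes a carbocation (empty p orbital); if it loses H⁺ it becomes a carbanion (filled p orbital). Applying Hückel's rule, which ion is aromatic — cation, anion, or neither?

In either ion the ring is fully conjugated: every atom, including the new sp² carbon, supplies a p orbital.
Cation: 2 × 2 + 0 = 4 π electrons → 4(1), antiaromatic.
Anion: 2 × 2 + 2 = 6 π electrons → 4(1)+2, aromatic.

The anion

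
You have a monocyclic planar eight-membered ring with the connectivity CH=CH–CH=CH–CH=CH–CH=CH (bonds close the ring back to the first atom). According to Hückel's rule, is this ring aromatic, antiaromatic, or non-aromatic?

Antiaromatic

All ring atoms are sp² and supply a p orbital to the ring (each doubly-bonded ring atom is sp² with one p-orbital electron); the conjugation is uninterrupted.
Counting π electrons: 4 × 2 = 8 from the 4 double-bond units.
A 4n π count (8, n = 2) in a planar conjugated ring means antiaromatic.
(This ring is cyclooctatetraene.)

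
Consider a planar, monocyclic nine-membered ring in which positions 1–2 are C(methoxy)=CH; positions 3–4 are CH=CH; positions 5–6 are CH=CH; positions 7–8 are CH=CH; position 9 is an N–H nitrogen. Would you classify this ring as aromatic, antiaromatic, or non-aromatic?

Every ring atom contributes a p orbital perpendicular to the ring (the double-bond atoms are sp², each contributing one p electron; the pyrrole-type nitrogen donates its lone pair from the p orbital), so the π system is cyclic and fully conjugated.
Tallying contributions gives 4 × 2 = 8 from the double-bond units + 2 from the NH atom = 10.
That gives a 4n+2 count (10, n = 2).

Aromatic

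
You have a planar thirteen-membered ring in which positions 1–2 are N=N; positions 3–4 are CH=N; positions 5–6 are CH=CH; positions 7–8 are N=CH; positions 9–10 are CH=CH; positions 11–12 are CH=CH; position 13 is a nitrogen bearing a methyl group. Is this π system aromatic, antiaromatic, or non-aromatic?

Aromatic

All ring atoms are sp² and supply a p orbital to the ring (every atom in a ring double bond is sp² and brings one electron to the p orbital; the doubly-bonded nitrogens are pyridine-type — their lone pairs lie in the ring plane, leaving one electron in the p orbital; the pyrrole-type nitrogen donates its lone pair from the p orbital); the conjugation is uninterrupted.
π-electron count: 6 × 2 = 12 from the double-bond units + 2 from the N(methyl) atom = 14.
14 = 4(3) + 2, which satisfies Hückel's 4n+2 rule.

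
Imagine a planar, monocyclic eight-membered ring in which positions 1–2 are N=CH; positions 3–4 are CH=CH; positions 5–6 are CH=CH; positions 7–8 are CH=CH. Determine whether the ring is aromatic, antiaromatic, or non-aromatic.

Every ring atom contributes a p orbital perpendicular to the ring (each doubly-bonded ring atom is sp² with one p-orbital electron; each =N– nitrogen is pyridine-type (lone pair in the sp² plane, one electron in the p orbital)), so the π system is cyclic and fully conjugated.
Counting π electrons: 4 × 2 = 8 from the 4 double-bond units.
8 is a 4n count (n = 2), so the planar conjugated ring is antiaromatic.

Antiaromatic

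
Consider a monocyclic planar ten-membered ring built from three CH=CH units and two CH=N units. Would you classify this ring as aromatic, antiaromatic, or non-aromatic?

All ring atoms are sp² and supply a p orbital to the ring (the double-bond atoms are sp², each contributing one p electron; each =N– nitrogen is pyridine-type (lone pair in the sp² plane, one electron in the p orbital)); the conjugation is uninterrupted.
Tallying contributions gives 5 × 2 = 10 from the 5 double-bond units.
Since 10 = 4·2 + 2, the ring meets the 4n+2 criterion.

Aromatic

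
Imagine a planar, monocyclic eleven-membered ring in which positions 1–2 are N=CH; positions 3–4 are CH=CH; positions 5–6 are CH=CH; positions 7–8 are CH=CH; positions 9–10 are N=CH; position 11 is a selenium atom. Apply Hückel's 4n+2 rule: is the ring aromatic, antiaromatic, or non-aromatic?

The p orbitals form a continuous loop: the double-bond atoms are sp², each contributing one p electron; each =N– nitrogen is pyridine-type (lone pair in the sp² plane, one electron in the p orbital); the selenium donates one lone pair from its p orbital. The ring is fully conjugated.
Adding the contributions, 5 × 2 = 10 from the double-bond units + 2 from the Se atom = 12.
A 4n π count (12, n = 3) in a planar conjugated ring means antiaromatic.

Antiaromatic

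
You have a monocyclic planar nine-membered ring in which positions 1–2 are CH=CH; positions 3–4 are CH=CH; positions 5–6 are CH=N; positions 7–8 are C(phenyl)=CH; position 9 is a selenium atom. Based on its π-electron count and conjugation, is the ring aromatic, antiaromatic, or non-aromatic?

Aromatic

Check conjugation: every atom in a ring double bond is sp² and brings one electron to the p orbital; each sp² =N– keeps its lone pair in-plane and puts one electron into the π system; the selenium donates one lone pair from its p orbital — every position has a p orbital, so the cyclic π system is continuous.
Adding the contributions, 4 × 2 = 8 from the double-bond units + 2 from the Se atom = 10.
10 = 4(2) + 2, which satisfies Hückel's 4n+2 rule.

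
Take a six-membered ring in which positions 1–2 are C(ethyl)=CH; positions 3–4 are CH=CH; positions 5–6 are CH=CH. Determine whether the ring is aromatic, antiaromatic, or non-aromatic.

Every ring atom contributes a p orbital perpendicular to the ring (the double-bond atoms are sp², each contributing one p electron), so the π system is cyclic and fully conjugated.
Counting π electrons: 3 × 2 = 6 from the 3 double-bond units.
Since 6 = 4·1 + 2, the ring meets the 4n+2 criterion.

Aromatic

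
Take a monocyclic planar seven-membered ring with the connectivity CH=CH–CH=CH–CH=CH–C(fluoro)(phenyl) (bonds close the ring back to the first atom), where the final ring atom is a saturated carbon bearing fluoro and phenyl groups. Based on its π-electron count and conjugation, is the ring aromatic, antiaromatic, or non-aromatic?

The C(fluoro)(phenyl) carbon is saturated: that saturated carbon is sp³ and has no p orbital in the ring π system. Conjugation is not continuous around the ring.
A ring that is not fully conjugated cannot be aromatic or antiaromatic regardless of its π-electron count.

Non-aromatic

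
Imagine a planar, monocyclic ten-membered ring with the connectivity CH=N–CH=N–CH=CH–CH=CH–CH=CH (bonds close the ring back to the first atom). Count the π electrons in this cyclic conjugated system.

10

The p orbitals form a continuous loop: the double-bond atoms are sp², each contributing one p electron; each sp² =N– keeps its lone pair in-plane and puts one electron into the π system. The ring is fully conjugated.
Tallying contributions gives 5 × 2 = 10 from the 5 double-bond units.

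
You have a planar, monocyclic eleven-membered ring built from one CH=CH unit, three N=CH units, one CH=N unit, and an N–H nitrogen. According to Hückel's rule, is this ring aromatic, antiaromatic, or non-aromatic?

Check conjugation: every atom in a ring double bond is sp² and brings one electron to the p orbital; each sp² =N– keeps its lone pair in-plane and puts one electron into the π system; the pyrrole-type nitrogen donates its lone pair from the p orbital — every position has a p orbital, so the cyclic π system is continuous.
π-electron count: 5 × 2 = 10 from the double-bond units + 2 from the NH atom = 12.
With 12 = 4·3 π electrons, Hückel's rule classifies the planar ring as antiaromatic.

Antiaromatic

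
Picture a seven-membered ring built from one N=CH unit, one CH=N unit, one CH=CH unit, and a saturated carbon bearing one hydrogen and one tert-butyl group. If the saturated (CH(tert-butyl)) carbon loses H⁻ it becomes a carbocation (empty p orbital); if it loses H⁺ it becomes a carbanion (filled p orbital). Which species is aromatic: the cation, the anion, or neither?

The cation

In both ions every ring atom is sp² and contributes a p orbital, so both rings are fully conjugated.
Cation: 3 × 2 + 0 = 6 π electrons → 4(1)+2, aromatic.
Anion: 3 × 2 + 2 = 8 π electrons → 4(2), antiaromatic.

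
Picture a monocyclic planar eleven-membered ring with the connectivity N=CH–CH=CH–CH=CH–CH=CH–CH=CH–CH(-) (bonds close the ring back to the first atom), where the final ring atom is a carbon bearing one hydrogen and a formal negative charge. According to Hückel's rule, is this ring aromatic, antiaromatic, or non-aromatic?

Antiaromatic

All ring atoms are sp² and supply a p orbital to the ring (each doubly-bonded ring atom is sp² with one p-orbital electron; the doubly-bonded nitrogens are pyridine-type — their lone pairs lie in the ring plane, leaving one electron in the p orbital; the carbanion's lone pair occupies the p orbital); the conjugation is uninterrupted.
Counting π electrons: 5 × 2 = 10 from the double-bond units + 2 from the CH(-) atom = 12.
12 is a 4n count (n = 3), so the planar conjugated ring is antiaromatic.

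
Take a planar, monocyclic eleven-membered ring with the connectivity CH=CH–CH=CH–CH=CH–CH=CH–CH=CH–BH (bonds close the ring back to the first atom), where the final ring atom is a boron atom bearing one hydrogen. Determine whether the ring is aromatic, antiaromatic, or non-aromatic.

Aromatic

Every ring atom contributes a p orbital perpendicular to the ring (every atom in a ring double bond is sp² and brings one electron to the p orbital; the boron has an empty p orbital), so the π system is cyclic and fully conjugated.
Counting π electrons: 5 × 2 = 10 from the double-bond units + 0 from the BH atom = 10.
Since 10 = 4·2 + 2, the ring meets the 4n+2 criterion.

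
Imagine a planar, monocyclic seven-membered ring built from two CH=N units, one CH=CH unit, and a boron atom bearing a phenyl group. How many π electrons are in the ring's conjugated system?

All ring atoms are sp² and supply a p orbital to the ring (each doubly-bonded ring atom is sp² with one p-orbital electron; the doubly-bonded nitrogens are pyridine-type — their lone pairs lie in the ring plane, leaving one electron in the p orbital; the boron has an empty p orbital); the conjugation is uninterrupted.
Adding the contributions, 3 × 2 = 6 from the double-bond units + 0 from the B(phenyl) atom = 6.

6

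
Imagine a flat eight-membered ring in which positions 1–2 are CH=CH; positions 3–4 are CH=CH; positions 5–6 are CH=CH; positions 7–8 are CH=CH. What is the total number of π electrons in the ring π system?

8

Check conjugation: the double-bond atoms are sp², each contributing one p electron — every position has a p orbital, so the cyclic π system is continuous.
Tallying contributions gives 4 × 2 = 8 from the 4 double-bond units.
(This ring is cyclooctatetraene.)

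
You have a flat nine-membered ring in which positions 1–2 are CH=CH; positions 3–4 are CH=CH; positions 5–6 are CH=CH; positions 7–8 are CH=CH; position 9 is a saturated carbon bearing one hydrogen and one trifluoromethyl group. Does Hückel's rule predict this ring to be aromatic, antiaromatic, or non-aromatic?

Because that saturated carbon is sp³ and has no p orbital in the ring π system at the CH(trifluoromethyl) position, the π system cannot extend all the way around the ring.
A ring that is not fully conjugated cannot be aromatic or antiaromatic regardless of its π-electron count.

Non-aromatic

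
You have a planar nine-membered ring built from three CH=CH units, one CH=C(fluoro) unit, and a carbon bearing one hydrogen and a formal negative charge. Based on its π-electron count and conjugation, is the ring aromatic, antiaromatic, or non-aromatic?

The p orbitals form a continuous loop: each doubly-bonded ring atom is sp² with one p-orbital electron; the carbanion's lone pair occupies the p orbital. The ring is fully conjugated.
Tallying contributions gives 4 × 2 = 8 from the double-bond units + 2 from the CH(-) atom = 10.
Since 10 = 4·2 + 2, the ring meets the 4n+2 criterion.

Aromatic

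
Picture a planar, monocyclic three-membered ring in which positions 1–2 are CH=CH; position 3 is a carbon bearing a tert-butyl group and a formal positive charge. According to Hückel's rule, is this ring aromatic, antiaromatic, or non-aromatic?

Aromatic

The p orbitals form a continuous loop: the double-bond atoms are sp², each contributing one p electron; the carbocation has an empty p orbital. The ring is fully conjugated.
Adding the contributions, 1 × 2 = 2 from the double-bond unit + 0 from the C(tert-butyl)(+) atom = 2.
Since 2 = 4·0 + 2, the ring meets the 4n+2 criterion.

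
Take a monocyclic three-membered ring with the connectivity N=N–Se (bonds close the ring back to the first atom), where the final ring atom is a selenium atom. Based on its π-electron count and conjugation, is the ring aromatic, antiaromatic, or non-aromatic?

All ring atoms are sp² and supply a p orbital to the ring (every atom in a ring double bond is sp² and brings one electron to the p orbital; each =N– nitrogen is pyridine-type (lone pair in the sp² plane, one electron in the p orbital); the selenium donates one lone pair from its p orbital); the conjugation is uninterrupted.
Counting π electrons: 1 × 2 = 2 from the double-bond unit + 2 from the Se atom = 4.
A 4n π count (4, n = 1) in a planar conjugated ring means antiaromatic.

Antiaromatic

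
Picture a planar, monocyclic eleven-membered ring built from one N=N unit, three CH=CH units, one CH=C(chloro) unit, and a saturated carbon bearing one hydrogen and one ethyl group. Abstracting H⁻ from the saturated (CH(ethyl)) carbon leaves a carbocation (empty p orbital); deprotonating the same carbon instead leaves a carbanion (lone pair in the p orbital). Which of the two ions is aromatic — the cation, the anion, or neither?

In both ions every ring atom is sp² and contributes a p orbital, so both rings are fully conjugated.
Cation: 5 × 2 + 0 = 10 π electrons → 4(2)+2, aromatic.
Anion: 5 × 2 + 2 = 12 π electrons → 4(3), antiaromatic.

The cation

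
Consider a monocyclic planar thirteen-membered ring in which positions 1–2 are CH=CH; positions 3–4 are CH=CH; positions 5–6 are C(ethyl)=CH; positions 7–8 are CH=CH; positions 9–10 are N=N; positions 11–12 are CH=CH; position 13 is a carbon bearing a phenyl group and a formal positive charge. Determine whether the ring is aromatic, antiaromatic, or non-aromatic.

Antiaromatic

The p orbitals form a continuous loop: every atom in a ring double bond is sp² and brings one electron to the p orbital; each =N– nitrogen is pyridine-type (lone pair in the sp² plane, one electron in the p orbital); the carbocation has an empty p orbital. The ring is fully conjugated.
Counting π electrons: 6 × 2 = 12 from the double-bond units + 0 from the C(phenyl)(+) atom = 12.
12 = 4(3); a planar, fully conjugated 4n system is antiaromatic.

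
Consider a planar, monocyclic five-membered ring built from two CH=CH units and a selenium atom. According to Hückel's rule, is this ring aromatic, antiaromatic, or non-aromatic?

Aromatic

The p orbitals form a continuous loop: every atom in a ring double bond is sp² and brings one electron to the p orbital; the selenium donates one lone pair from its p orbital. The ring is fully conjugated.
Tallying contributions gives 2 × 2 = 4 from the double-bond units + 2 from the Se atom = 6.
With 6 π electrons (n = 1), the Hückel 4n+2 condition holds.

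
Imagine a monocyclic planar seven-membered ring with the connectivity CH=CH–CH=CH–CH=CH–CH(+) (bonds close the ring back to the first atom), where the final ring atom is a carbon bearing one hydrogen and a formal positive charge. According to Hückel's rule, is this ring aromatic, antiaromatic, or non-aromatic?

Aromatic

The p orbitals form a continuous loop: every atom in a ring double bond is sp² and brings one electron to the p orbital; the carbocation has an empty p orbital. The ring is fully conjugated.
Tallying contributions gives 3 × 2 = 6 from the double-bond units + 0 from the CH(+) atom = 6.
Since 6 = 4·1 + 2, the ring meets the 4n+2 criterion.
This is the tropylium cation.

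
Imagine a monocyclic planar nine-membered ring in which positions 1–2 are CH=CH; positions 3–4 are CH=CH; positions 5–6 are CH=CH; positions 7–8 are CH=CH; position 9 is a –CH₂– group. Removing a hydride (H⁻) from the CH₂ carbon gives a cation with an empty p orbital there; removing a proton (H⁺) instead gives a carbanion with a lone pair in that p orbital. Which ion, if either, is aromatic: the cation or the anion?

In either ion the ring is fully conjugated: every atom, including the new sp² carbon, supplies a p orbital.
Cation: 4 × 2 + 0 = 8 π electrons → 4(2), antiaromatic.
Anion: 4 × 2 + 2 = 10 π electrons → 4(2)+2, aromatic.

The anion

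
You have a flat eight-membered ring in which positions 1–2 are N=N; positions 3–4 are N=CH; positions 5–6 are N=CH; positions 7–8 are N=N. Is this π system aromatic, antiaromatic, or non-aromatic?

Antiaromatic

The p orbitals form a continuous loop: the double-bond atoms are sp², each contributing one p electron; each =N– nitrogen is pyridine-type (lone pair in the sp² plane, one electron in the p orbital). The ring is fully conjugated.
Counting π electrons: 4 × 2 = 8 from the 4 double-bond units.
With 8 = 4·2 π electrons, Hückel's rule classifies the planar ring as antiaromatic.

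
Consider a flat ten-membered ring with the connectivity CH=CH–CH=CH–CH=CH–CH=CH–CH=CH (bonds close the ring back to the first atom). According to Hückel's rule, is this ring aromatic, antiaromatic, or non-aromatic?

Check conjugation: each doubly-bonded ring atom is sp² with one p-orbital electron — every position has a p orbital, so the cyclic π system is continuous.
Counting π electrons: 5 × 2 = 10 from the 5 double-bond units.
Since 10 = 4·2 + 2, the ring meets the 4n+2 criterion.

Aromatic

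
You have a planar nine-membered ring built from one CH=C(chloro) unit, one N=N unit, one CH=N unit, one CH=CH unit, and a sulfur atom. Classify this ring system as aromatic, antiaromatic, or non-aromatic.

Aromatic

Every ring atom contributes a p orbital perpendicular to the ring (each doubly-bonded ring atom is sp² with one p-orbital electron; each sp² =N– keeps its lone pair in-plane and puts one electron into the π system; the sulfur donates one lone pair from its p orbital), so the π system is cyclic and fully conjugated.
π-electron count: 4 × 2 = 8 from the double-bond units + 2 from the S atom = 10.
With 10 π electrons (n = 2), the Hückel 4n+2 condition holds.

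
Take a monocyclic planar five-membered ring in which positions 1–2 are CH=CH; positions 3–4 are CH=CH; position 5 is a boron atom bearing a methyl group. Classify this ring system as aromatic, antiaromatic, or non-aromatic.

Every ring atom contributes a p orbital perpendicular to the ring (each doubly-bonded ring atom is sp² with one p-orbital electron; the boron has an empty p orbital), so the π system is cyclic and fully conjugated.
π-electron count: 2 × 2 = 4 from the double-bond units + 0 from the B(methyl) atom = 4.
4 is a 4n count (n = 1), so the planar conjugated ring is antiaromatic.

Antiaromatic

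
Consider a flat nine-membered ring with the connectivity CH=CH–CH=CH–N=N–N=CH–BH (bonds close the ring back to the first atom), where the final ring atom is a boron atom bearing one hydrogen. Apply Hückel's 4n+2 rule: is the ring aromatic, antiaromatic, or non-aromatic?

Every ring atom contributes a p orbital perpendicular to the ring (every atom in a ring double bond is sp² and brings one electron to the p orbital; the doubly-bonded nitrogens are pyridine-type — their lone pairs lie in the ring plane, leaving one electron in the p orbital; the boron has an empty p orbital), so the π system is cyclic and fully conjugated.
Tallying contributions gives 4 × 2 = 8 from the double-bond units + 0 from the BH atom = 8.
A 4n π count (8, n = 2) in a planar conjugated ring means antiaromatic.

Antiaromatic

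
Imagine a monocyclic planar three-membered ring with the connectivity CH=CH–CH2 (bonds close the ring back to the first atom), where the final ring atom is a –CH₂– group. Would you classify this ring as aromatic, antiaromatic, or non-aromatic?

The CH2 position has four σ bonds — the tetrahedral CH₂ carbon is sp³ and has no p orbital in the ring π system — so the cyclic conjugation is interrupted.
Broken conjugation rules out both aromaticity and antiaromaticity.

Non-aromatic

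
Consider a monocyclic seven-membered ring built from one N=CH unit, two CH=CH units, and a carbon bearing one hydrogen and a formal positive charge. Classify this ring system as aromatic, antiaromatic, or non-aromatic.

Aromatic

The p orbitals form a continuous loop: the double-bond atoms are sp², each contributing one p electron; the doubly-bonded nitrogens are pyridine-type — their lone pairs lie in the ring plane, leaving one electron in the p orbital; the carbocation has an empty p orbital. The ring is fully conjugated.
π-electron count: 3 × 2 = 6 from the double-bond units + 0 from the CH(+) atom = 6.
Since 6 = 4·1 + 2, the ring meets the 4n+2 criterion.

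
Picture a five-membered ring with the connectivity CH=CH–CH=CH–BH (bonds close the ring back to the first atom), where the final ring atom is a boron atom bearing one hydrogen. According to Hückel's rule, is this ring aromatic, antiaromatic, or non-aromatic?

Antiaromatic

The p orbitals form a continuous loop: each doubly-bonded ring atom is sp² with one p-orbital electron; the boron has an empty p orbital. The ring is fully conjugated.
Adding the contributions, 2 × 2 = 4 from the double-bond units + 0 from the BH atom = 4.
A 4n π count (4, n = 1) in a planar conjugated ring means antiaromatic.
(This ring is borole.)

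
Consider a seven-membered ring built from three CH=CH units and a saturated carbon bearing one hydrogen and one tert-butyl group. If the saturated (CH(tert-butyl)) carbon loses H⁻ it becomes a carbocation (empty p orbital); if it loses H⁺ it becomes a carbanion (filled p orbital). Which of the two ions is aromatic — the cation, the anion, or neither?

Both ions have a continuous loop of p orbitals — each ring atom is sp².
Cation: 3 × 2 + 0 = 6 π electrons → 4(1)+2, aromatic.
Anion: 3 × 2 + 2 = 8 π electrons → 4(2), antiaromatic.

The cation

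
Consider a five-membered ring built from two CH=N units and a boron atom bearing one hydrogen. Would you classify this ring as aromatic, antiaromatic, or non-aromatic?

Every ring atom contributes a p orbital perpendicular to the ring (the double-bond atoms are sp², each contributing one p electron; the doubly-bonded nitrogens are pyridine-type — their lone pairs lie in the ring plane, leaving one electron in the p orbital; the boron has an empty p orbital), so the π system is cyclic and fully conjugated.
Tallying contributions gives 2 × 2 = 4 from the double-bond units + 0 from the BH atom = 4.
4 is a 4n count (n = 1), so the planar conjugated ring is antiaromatic.

Antiaromatic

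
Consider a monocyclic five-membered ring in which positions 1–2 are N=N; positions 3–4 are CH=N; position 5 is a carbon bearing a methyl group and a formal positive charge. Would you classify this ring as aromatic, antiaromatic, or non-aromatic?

Antiaromatic

All ring atoms are sp² and supply a p orbital to the ring (every atom in a ring double bond is sp² and brings one electron to the p orbital; the doubly-bonded nitrogens are pyridine-type — their lone pairs lie in the ring plane, leaving one electron in the p orbital; the carbocation has an empty p orbital); the conjugation is uninterrupted.
π-electron count: 2 × 2 = 4 from the double-bond units + 0 from the C(methyl)(+) atom = 4.
4 is a 4n count (n = 1), so the planar conjugated ring is antiaromatic.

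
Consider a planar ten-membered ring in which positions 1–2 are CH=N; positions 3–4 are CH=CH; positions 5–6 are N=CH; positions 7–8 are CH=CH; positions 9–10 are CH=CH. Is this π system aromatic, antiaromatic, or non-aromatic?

The p orbitals form a continuous loop: every atom in a ring double bond is sp² and brings one electron to the p orbital; each sp² =N– keeps its lone pair in-plane and puts one electron into the π system. The ring is fully conjugated.
Counting π electrons: 5 × 2 = 10 from the 5 double-bond units.
That gives a 4n+2 count (10, n = 2).

Aromatic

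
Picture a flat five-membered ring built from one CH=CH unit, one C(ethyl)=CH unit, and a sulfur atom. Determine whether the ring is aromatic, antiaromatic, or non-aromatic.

Every ring atom contributes a p orbital perpendicular to the ring (every atom in a ring double bond is sp² and brings one electron to the p orbital; the sulfur donates one lone pair from its p orbital), so the π system is cyclic and fully conjugated.
Counting π electrons: 2 × 2 = 4 from the double-bond units + 2 from the S atom = 6.
Since 6 = 4·1 + 2, the ring meets the 4n+2 criterion.

Aromatic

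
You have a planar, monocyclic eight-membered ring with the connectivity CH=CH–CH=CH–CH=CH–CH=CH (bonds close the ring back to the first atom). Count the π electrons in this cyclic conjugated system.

8

The p orbitals form a continuous loop: the double-bond atoms are sp², each contributing one p electron. The ring is fully conjugated.
Counting π electrons: 4 × 2 = 8 from the 4 double-bond units.
This is cyclooctatetraene.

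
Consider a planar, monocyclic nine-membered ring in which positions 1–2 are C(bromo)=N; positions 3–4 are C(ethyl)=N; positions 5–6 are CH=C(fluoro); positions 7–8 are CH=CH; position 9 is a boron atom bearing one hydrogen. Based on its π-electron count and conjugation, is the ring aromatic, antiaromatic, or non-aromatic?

Antiaromatic

The p orbitals form a continuous loop: the double-bond atoms are sp², each contributing one p electron; each =N– nitrogen is pyridine-type (lone pair in the sp² plane, one electron in the p orbital); the boron has an empty p orbital. The ring is fully conjugated.
π-electron count: 4 × 2 = 8 from the double-bond units + 0 from the BH atom = 8.
With 8 = 4·2 π electrons, Hückel's rule classifies the planar ring as antiaromatic.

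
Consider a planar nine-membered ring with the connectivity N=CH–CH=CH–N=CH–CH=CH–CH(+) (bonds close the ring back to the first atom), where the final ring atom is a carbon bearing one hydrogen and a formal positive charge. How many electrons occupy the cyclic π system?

8

Every ring atom contributes a p orbital perpendicular to the ring (the double-bond atoms are sp², each contributing one p electron; each =N– nitrogen is pyridine-type (lone pair in the sp² plane, one electron in the p orbital); the carbocation has an empty p orbital), so the π system is cyclic and fully conjugated.
Adding the contributions, 4 × 2 = 8 from the double-bond units + 0 from the CH(+) atom = 8.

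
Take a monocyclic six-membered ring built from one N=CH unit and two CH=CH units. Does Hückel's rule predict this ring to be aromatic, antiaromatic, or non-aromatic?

Check conjugation: every atom in a ring double bond is sp² and brings one electron to the p orbital; each sp² =N– keeps its lone pair in-plane and puts one electron into the π system — every position has a p orbital, so the cyclic π system is continuous.
Counting π electrons: 3 × 2 = 6 from the 3 double-bond units.
6 = 4(1) + 2, which satisfies Hückel's 4n+2 rule.

Aromatic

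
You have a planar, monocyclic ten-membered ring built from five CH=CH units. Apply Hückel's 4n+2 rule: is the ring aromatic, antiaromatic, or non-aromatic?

All ring atoms are sp² and supply a p orbital to the ring (each doubly-bonded ring atom is sp² with one p-orbital electron); the conjugation is uninterrupted.
Counting π electrons: 5 × 2 = 10 from the 5 double-bond units.
10 = 4(2) + 2, which satisfies Hückel's 4n+2 rule.

Aromatic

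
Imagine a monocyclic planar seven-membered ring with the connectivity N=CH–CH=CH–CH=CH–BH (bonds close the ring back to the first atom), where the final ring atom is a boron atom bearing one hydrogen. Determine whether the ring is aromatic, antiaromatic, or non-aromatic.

The p orbitals form a continuous loop: each doubly-bonded ring atom is sp² with one p-orbital electron; each sp² =N– keeps its lone pair in-plane and puts one electron into the π system; the boron has an empty p orbital. The ring is fully conjugated.
Counting π electrons: 3 × 2 = 6 from the double-bond units + 0 from the BH atom = 6.
With 6 π electrons (n = 1), the Hückel 4n+2 condition holds.

Aromatic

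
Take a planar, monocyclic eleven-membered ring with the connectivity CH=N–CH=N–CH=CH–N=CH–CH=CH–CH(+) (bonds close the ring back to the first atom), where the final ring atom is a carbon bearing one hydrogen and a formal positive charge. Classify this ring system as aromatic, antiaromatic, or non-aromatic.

Check conjugation: each doubly-bonded ring atom is sp² with one p-orbital electron; each sp² =N– keeps its lone pair in-plane and puts one electron into the π system; the carbocation has an empty p orbital — every position has a p orbital, so the cyclic π system is continuous.
π-electron count: 5 × 2 = 10 from the double-bond units + 0 from the CH(+) atom = 10.
With 10 π electrons (n = 2), the Hückel 4n+2 condition holds.

Aromatic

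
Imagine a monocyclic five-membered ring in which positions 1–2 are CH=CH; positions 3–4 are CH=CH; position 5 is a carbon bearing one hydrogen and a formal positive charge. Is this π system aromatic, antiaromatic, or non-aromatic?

Antiaromatic

The p orbitals form a continuous loop: every atom in a ring double bond is sp² and brings one electron to the p orbital; the carbocation has an empty p orbital. The ring is fully conjugated.
Adding the contributions, 2 × 2 = 4 from the double-bond units + 0 from the CH(+) atom = 4.
4 is a 4n count (n = 1), so the planar conjugated ring is antiaromatic.
(The species described is the cyclopentadienyl cation.)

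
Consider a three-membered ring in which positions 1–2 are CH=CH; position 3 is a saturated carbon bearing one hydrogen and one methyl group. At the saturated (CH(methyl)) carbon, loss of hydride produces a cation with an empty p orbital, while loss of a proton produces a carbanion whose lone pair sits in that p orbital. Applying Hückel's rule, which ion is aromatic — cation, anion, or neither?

Both ions have a continuous loop of p orbitals — each ring atom is sp².
Cation: 1 × 2 + 0 = 2 π electrons → 4(0)+2, aromatic.
Anion: 1 × 2 + 2 = 4 π electrons → 4(1), antiaromatic.

The cation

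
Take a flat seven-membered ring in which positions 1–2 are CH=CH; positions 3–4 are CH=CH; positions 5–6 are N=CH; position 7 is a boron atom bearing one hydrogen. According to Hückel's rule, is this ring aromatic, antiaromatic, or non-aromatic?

Aromatic

Every ring atom contributes a p orbital perpendicular to the ring (each doubly-bonded ring atom is sp² with one p-orbital electron; each =N– nitrogen is pyridine-type (lone pair in the sp² plane, one electron in the p orbital); the boron has an empty p orbital), so the π system is cyclic and fully conjugated.
Counting π electrons: 3 × 2 = 6 from the double-bond units + 0 from the BH atom = 6.
6 = 4(1) + 2, which satisfies Hückel's 4n+2 rule.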